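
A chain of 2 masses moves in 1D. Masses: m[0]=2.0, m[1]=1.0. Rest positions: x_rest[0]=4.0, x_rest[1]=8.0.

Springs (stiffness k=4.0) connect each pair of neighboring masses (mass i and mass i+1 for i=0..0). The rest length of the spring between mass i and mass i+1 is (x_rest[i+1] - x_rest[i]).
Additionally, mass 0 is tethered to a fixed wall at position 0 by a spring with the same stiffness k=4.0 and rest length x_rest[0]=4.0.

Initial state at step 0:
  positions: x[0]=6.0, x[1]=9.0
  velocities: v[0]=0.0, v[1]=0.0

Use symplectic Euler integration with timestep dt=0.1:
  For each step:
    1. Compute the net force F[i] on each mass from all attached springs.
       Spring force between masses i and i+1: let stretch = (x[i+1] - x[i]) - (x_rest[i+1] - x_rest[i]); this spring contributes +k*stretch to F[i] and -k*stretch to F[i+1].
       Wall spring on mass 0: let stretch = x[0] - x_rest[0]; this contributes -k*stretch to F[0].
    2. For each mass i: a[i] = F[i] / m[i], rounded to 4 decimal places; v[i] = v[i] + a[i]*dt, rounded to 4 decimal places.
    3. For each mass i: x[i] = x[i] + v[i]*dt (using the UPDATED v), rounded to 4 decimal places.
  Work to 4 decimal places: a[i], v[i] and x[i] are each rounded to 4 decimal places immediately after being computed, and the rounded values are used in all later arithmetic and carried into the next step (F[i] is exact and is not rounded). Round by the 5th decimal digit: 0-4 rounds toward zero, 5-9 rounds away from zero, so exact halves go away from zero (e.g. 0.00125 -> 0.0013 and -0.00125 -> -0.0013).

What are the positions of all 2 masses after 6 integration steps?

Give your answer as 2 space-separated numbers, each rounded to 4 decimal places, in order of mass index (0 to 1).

Answer: 4.9472 9.5833

Derivation:
Step 0: x=[6.0000 9.0000] v=[0.0000 0.0000]
Step 1: x=[5.9400 9.0400] v=[-0.6000 0.4000]
Step 2: x=[5.8232 9.1160] v=[-1.1680 0.7600]
Step 3: x=[5.6558 9.2203] v=[-1.6741 1.0429]
Step 4: x=[5.4466 9.3420] v=[-2.0924 1.2171]
Step 5: x=[5.2063 9.4679] v=[-2.4026 1.2589]
Step 6: x=[4.9472 9.5833] v=[-2.5915 1.1543]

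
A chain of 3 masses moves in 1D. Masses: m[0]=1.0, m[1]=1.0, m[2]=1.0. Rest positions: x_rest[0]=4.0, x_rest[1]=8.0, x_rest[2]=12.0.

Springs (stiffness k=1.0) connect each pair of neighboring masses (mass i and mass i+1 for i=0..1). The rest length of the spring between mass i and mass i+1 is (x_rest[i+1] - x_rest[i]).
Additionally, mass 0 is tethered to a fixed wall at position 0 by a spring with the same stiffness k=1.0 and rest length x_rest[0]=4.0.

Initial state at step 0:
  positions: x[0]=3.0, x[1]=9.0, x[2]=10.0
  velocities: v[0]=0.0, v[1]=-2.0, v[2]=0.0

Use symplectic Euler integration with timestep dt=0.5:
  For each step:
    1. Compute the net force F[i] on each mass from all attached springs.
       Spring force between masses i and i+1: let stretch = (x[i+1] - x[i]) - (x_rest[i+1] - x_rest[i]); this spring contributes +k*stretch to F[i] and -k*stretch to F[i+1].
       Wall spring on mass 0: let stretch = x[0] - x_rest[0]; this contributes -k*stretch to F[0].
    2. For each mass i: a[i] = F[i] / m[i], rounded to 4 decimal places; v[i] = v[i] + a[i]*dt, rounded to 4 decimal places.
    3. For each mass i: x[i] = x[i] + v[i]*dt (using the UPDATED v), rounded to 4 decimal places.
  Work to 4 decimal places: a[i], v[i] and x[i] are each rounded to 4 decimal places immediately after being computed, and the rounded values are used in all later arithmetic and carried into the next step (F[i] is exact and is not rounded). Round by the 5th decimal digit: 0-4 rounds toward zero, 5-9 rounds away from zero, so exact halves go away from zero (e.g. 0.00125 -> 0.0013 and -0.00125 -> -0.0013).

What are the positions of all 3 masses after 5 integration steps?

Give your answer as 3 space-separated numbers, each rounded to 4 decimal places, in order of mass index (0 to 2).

Answer: 1.4394 7.4473 9.7686

Derivation:
Step 0: x=[3.0000 9.0000 10.0000] v=[0.0000 -2.0000 0.0000]
Step 1: x=[3.7500 6.7500 10.7500] v=[1.5000 -4.5000 1.5000]
Step 2: x=[4.3125 4.7500 11.5000] v=[1.1250 -4.0000 1.5000]
Step 3: x=[3.9063 4.3281 11.5625] v=[-0.8125 -0.8438 0.1250]
Step 4: x=[2.6289 5.6094 10.8164] v=[-2.5548 2.5625 -1.4922]
Step 5: x=[1.4394 7.4473 9.7686] v=[-2.3790 3.6758 -2.0957]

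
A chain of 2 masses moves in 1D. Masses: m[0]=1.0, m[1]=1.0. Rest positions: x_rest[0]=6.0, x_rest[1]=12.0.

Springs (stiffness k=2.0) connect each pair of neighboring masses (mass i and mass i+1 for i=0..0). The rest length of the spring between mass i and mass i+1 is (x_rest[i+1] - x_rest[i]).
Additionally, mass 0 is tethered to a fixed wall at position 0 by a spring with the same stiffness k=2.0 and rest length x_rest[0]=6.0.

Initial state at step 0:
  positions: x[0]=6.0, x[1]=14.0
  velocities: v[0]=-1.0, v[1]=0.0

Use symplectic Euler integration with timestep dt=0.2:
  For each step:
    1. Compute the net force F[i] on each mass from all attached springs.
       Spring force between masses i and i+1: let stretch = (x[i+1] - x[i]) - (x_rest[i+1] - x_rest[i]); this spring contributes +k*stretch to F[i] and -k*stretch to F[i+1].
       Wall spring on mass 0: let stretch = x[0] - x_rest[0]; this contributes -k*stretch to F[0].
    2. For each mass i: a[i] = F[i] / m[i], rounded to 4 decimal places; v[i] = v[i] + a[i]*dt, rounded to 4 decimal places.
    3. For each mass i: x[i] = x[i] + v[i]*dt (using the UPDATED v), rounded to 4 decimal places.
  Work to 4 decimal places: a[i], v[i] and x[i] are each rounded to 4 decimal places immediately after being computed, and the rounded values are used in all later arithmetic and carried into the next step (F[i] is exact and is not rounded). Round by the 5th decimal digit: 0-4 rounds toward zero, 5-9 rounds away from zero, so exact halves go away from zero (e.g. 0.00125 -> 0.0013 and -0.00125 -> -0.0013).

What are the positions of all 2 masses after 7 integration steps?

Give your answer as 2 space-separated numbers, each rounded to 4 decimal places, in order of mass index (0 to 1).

Answer: 6.8316 11.3305

Derivation:
Step 0: x=[6.0000 14.0000] v=[-1.0000 0.0000]
Step 1: x=[5.9600 13.8400] v=[-0.2000 -0.8000]
Step 2: x=[6.0736 13.5296] v=[0.5680 -1.5520]
Step 3: x=[6.2978 13.1027] v=[1.1210 -2.1344]
Step 4: x=[6.5626 12.6114] v=[1.3238 -2.4564]
Step 5: x=[6.7863 12.1162] v=[1.1183 -2.4759]
Step 6: x=[6.8934 11.6746] v=[0.5357 -2.2079]
Step 7: x=[6.8316 11.3305] v=[-0.3092 -1.7204]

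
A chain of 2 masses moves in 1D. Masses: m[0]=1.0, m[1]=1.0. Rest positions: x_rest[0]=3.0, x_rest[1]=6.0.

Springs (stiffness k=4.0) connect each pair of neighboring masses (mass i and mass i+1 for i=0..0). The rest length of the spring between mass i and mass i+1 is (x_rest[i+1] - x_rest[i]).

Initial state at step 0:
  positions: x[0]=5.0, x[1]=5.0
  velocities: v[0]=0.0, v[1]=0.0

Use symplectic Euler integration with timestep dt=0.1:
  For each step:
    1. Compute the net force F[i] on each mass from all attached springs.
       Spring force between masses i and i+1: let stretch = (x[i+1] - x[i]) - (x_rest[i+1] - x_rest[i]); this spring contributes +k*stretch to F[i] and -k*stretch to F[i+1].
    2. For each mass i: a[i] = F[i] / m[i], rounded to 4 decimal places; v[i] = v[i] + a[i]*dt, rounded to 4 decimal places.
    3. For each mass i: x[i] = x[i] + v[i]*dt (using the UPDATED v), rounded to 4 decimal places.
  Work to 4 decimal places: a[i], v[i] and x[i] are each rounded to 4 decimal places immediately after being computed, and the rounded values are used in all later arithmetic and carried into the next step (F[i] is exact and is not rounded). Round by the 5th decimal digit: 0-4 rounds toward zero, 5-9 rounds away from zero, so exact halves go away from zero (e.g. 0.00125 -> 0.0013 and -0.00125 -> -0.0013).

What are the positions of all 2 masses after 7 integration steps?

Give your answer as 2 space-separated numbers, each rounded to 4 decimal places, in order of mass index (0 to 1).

Answer: 2.6982 7.3019

Derivation:
Step 0: x=[5.0000 5.0000] v=[0.0000 0.0000]
Step 1: x=[4.8800 5.1200] v=[-1.2000 1.2000]
Step 2: x=[4.6496 5.3504] v=[-2.3040 2.3040]
Step 3: x=[4.3272 5.6728] v=[-3.2237 3.2237]
Step 4: x=[3.9387 6.0614] v=[-3.8855 3.8855]
Step 5: x=[3.5151 6.4850] v=[-4.2364 4.2364]
Step 6: x=[3.0903 6.9098] v=[-4.2484 4.2484]
Step 7: x=[2.6982 7.3019] v=[-3.9206 3.9206]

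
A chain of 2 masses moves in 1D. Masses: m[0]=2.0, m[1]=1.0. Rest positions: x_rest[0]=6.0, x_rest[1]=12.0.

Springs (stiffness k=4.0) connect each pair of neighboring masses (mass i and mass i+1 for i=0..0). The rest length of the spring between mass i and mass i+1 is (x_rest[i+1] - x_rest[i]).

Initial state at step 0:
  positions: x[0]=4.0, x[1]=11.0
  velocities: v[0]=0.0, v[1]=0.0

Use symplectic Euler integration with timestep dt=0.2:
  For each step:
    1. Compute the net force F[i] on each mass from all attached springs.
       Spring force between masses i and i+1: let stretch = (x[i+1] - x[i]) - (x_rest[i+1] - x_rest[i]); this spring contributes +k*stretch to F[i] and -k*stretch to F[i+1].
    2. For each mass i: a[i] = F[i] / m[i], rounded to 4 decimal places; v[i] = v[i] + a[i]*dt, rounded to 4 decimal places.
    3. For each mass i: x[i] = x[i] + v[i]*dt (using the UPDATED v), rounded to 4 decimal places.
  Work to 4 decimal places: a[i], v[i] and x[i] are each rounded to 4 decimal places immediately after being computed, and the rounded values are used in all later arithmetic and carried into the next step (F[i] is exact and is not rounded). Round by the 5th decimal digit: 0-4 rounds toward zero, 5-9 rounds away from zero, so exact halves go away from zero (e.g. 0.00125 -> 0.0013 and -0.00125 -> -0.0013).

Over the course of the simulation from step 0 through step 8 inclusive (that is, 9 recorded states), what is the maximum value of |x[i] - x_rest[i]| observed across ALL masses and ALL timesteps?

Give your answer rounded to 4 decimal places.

Step 0: x=[4.0000 11.0000] v=[0.0000 0.0000]
Step 1: x=[4.0800 10.8400] v=[0.4000 -0.8000]
Step 2: x=[4.2208 10.5584] v=[0.7040 -1.4080]
Step 3: x=[4.3886 10.2228] v=[0.8390 -1.6781]
Step 4: x=[4.5431 9.9137] v=[0.7727 -1.5455]
Step 5: x=[4.6473 9.7053] v=[0.5209 -1.0420]
Step 6: x=[4.6761 9.6476] v=[0.1441 -0.2884]
Step 7: x=[4.6226 9.7545] v=[-0.2673 0.5344]
Step 8: x=[4.4997 10.0003] v=[-0.6145 1.2289]
Max displacement = 2.3524

Answer: 2.3524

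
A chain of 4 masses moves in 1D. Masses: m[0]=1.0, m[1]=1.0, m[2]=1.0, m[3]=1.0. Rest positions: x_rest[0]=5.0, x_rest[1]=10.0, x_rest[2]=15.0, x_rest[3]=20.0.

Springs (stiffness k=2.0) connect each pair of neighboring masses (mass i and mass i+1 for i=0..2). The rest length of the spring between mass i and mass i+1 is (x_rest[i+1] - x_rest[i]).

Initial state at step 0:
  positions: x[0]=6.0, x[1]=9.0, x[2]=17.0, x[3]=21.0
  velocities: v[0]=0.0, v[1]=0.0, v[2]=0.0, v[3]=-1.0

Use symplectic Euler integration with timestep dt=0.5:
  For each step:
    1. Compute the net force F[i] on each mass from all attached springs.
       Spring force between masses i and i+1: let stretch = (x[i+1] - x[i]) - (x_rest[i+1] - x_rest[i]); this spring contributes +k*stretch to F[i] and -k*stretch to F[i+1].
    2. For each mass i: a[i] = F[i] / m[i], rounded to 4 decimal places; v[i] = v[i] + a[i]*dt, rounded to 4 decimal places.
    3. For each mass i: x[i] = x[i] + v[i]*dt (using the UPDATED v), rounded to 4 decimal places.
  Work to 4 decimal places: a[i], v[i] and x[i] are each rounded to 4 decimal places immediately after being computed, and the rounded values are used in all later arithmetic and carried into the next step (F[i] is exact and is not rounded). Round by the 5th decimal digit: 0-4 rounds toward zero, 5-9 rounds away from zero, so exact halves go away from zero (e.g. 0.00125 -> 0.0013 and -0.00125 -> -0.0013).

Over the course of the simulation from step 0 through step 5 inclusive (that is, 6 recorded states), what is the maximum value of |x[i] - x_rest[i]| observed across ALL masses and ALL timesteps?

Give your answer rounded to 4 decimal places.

Step 0: x=[6.0000 9.0000 17.0000 21.0000] v=[0.0000 0.0000 0.0000 -1.0000]
Step 1: x=[5.0000 11.5000 15.0000 21.0000] v=[-2.0000 5.0000 -4.0000 0.0000]
Step 2: x=[4.7500 12.5000 14.2500 20.5000] v=[-0.5000 2.0000 -1.5000 -1.0000]
Step 3: x=[5.8750 10.5000 15.7500 19.3750] v=[2.2500 -4.0000 3.0000 -2.2500]
Step 4: x=[6.8125 8.8125 16.4375 18.9375] v=[1.8750 -3.3750 1.3750 -0.8750]
Step 5: x=[6.2500 9.9375 14.5625 19.7500] v=[-1.1250 2.2500 -3.7500 1.6250]
Max displacement = 2.5000

Answer: 2.5000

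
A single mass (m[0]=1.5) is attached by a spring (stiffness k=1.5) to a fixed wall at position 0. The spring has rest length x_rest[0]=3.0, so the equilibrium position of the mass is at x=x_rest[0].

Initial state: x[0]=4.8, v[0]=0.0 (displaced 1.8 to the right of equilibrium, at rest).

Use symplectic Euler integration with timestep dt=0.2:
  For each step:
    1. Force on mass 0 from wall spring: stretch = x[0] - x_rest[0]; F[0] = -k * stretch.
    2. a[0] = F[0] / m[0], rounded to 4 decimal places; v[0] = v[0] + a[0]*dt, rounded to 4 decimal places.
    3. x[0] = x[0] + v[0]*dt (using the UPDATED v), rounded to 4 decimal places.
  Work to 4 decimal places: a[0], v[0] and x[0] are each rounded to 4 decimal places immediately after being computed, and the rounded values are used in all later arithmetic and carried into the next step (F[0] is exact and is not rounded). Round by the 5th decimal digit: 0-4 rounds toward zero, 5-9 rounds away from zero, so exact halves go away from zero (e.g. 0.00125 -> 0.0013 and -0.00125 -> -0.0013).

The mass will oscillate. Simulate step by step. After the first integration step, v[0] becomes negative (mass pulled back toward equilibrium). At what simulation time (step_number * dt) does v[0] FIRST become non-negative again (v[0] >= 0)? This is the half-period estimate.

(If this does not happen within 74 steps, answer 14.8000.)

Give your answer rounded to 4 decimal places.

Answer: 3.2000

Derivation:
Step 0: x=[4.8000] v=[0.0000]
Step 1: x=[4.7280] v=[-0.3600]
Step 2: x=[4.5869] v=[-0.7056]
Step 3: x=[4.3823] v=[-1.0230]
Step 4: x=[4.1224] v=[-1.2995]
Step 5: x=[3.8176] v=[-1.5240]
Step 6: x=[3.4801] v=[-1.6875]
Step 7: x=[3.1234] v=[-1.7835]
Step 8: x=[2.7618] v=[-1.8082]
Step 9: x=[2.4097] v=[-1.7606]
Step 10: x=[2.0812] v=[-1.6425]
Step 11: x=[1.7895] v=[-1.4587]
Step 12: x=[1.5462] v=[-1.2166]
Step 13: x=[1.3610] v=[-0.9258]
Step 14: x=[1.2414] v=[-0.5980]
Step 15: x=[1.1921] v=[-0.2463]
Step 16: x=[1.2152] v=[0.1153]
First v>=0 after going negative at step 16, time=3.2000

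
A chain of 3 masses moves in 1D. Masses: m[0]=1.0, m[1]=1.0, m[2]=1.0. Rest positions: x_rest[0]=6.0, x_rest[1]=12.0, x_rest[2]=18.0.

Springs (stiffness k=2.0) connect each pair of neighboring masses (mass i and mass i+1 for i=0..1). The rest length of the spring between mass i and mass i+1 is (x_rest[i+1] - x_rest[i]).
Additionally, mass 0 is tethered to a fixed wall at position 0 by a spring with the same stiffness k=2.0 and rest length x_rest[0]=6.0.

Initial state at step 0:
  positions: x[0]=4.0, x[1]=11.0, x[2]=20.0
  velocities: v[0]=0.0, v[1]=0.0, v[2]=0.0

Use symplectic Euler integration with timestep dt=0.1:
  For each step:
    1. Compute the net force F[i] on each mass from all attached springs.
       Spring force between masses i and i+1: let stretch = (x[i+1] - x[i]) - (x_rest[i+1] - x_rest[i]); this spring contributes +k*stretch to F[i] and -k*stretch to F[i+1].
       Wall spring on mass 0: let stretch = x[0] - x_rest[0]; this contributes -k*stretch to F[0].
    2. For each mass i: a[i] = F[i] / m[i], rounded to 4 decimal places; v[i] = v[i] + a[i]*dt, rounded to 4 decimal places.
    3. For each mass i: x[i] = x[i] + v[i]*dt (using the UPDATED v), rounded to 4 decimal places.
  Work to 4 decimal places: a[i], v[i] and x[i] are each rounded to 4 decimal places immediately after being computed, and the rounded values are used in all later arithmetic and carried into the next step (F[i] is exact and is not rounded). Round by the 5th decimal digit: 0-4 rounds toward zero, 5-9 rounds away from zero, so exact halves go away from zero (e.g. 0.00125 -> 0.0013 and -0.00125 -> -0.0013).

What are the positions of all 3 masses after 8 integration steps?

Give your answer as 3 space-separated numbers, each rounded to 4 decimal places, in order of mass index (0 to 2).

Step 0: x=[4.0000 11.0000 20.0000] v=[0.0000 0.0000 0.0000]
Step 1: x=[4.0600 11.0400 19.9400] v=[0.6000 0.4000 -0.6000]
Step 2: x=[4.1784 11.1184 19.8220] v=[1.1840 0.7840 -1.1800]
Step 3: x=[4.3520 11.2321 19.6499] v=[1.7363 1.1367 -1.7207]
Step 4: x=[4.5762 11.3765 19.4295] v=[2.2419 1.4442 -2.2043]
Step 5: x=[4.8449 11.5460 19.1680] v=[2.6867 1.6947 -2.6149]
Step 6: x=[5.1507 11.7339 18.8741] v=[3.0579 1.8789 -2.9393]
Step 7: x=[5.4851 11.9329 18.5574] v=[3.3444 1.9903 -3.1673]
Step 8: x=[5.8388 12.1355 18.2282] v=[3.5369 2.0256 -3.2922]

Answer: 5.8388 12.1355 18.2282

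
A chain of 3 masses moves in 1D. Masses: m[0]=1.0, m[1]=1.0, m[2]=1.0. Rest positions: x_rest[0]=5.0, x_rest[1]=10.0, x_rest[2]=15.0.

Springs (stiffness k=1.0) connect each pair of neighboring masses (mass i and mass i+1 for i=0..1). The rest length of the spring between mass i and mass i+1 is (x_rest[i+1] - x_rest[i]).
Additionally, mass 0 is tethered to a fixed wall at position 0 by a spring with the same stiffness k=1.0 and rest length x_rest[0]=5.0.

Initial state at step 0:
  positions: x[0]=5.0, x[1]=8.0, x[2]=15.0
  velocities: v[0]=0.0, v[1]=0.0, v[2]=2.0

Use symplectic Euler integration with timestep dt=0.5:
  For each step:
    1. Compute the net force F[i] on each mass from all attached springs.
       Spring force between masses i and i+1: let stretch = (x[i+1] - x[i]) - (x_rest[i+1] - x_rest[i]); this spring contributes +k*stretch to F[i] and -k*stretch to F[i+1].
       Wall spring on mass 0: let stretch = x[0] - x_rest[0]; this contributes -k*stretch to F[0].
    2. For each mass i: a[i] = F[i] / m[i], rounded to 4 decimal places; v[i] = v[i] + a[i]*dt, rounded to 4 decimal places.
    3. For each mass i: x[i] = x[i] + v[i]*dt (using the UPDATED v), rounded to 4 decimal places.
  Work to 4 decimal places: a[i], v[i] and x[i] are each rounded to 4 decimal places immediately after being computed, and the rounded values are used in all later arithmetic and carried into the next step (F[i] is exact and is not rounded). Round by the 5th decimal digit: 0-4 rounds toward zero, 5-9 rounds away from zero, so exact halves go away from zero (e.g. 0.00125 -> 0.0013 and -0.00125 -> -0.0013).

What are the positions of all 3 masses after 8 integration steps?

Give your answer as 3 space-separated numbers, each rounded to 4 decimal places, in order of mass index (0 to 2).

Step 0: x=[5.0000 8.0000 15.0000] v=[0.0000 0.0000 2.0000]
Step 1: x=[4.5000 9.0000 15.5000] v=[-1.0000 2.0000 1.0000]
Step 2: x=[4.0000 10.5000 15.6250] v=[-1.0000 3.0000 0.2500]
Step 3: x=[4.1250 11.6563 15.7188] v=[0.2500 2.3125 0.1875]
Step 4: x=[5.1016 11.9454 16.0470] v=[1.9532 0.5781 0.6563]
Step 5: x=[6.5138 11.5489 16.5998] v=[2.8243 -0.7930 1.1055]
Step 6: x=[7.5563 11.1564 17.1399] v=[2.0850 -0.7851 1.0801]
Step 7: x=[7.6098 11.3597 17.4341] v=[0.1069 0.4066 0.5884]
Step 8: x=[6.6983 12.1442 17.4597] v=[-1.8231 1.5689 0.0512]

Answer: 6.6983 12.1442 17.4597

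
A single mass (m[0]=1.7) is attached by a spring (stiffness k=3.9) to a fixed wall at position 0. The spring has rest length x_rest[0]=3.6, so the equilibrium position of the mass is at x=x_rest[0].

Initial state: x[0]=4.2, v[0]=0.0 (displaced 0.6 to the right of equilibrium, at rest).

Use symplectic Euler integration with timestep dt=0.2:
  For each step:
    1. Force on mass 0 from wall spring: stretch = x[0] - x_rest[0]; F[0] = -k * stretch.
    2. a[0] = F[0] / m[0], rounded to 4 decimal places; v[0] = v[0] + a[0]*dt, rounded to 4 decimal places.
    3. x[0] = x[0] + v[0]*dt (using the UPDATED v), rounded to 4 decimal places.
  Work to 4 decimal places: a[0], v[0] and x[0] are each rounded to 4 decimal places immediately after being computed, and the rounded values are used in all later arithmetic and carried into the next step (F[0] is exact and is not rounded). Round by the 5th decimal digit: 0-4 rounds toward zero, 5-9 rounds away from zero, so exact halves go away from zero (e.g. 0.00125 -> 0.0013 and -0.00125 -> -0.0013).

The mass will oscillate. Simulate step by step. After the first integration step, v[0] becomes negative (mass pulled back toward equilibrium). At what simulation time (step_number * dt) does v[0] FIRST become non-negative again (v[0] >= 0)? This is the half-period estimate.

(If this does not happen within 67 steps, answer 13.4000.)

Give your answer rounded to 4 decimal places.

Answer: 2.2000

Derivation:
Step 0: x=[4.2000] v=[0.0000]
Step 1: x=[4.1449] v=[-0.2753]
Step 2: x=[4.0398] v=[-0.5253]
Step 3: x=[3.8944] v=[-0.7271]
Step 4: x=[3.7220] v=[-0.8622]
Step 5: x=[3.5384] v=[-0.9182]
Step 6: x=[3.3604] v=[-0.8899]
Step 7: x=[3.2044] v=[-0.7800]
Step 8: x=[3.0847] v=[-0.5985]
Step 9: x=[3.0123] v=[-0.3621]
Step 10: x=[2.9938] v=[-0.0924]
Step 11: x=[3.0309] v=[0.1857]
First v>=0 after going negative at step 11, time=2.2000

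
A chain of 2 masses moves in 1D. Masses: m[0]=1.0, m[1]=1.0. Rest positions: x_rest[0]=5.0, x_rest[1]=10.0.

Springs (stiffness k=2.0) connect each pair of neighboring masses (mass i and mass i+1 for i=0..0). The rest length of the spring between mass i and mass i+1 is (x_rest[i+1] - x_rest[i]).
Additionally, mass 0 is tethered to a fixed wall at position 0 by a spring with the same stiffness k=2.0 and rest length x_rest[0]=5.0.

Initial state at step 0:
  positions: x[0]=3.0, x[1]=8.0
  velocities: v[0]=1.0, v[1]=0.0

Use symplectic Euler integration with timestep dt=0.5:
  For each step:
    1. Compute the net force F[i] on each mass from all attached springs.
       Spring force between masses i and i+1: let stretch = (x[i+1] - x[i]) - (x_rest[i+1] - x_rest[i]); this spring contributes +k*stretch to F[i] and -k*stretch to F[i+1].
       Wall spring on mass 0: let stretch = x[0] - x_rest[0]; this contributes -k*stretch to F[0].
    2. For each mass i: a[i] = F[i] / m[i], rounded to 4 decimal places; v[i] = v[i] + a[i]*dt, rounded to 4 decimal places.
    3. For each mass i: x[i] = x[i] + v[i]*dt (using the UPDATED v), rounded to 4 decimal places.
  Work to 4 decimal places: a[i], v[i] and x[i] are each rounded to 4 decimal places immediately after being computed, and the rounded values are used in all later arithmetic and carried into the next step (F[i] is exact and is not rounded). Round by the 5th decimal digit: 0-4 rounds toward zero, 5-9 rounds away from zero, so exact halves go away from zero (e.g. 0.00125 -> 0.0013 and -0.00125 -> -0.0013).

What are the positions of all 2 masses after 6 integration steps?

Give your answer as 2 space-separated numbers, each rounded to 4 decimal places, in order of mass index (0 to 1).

Answer: 6.9532 12.3282

Derivation:
Step 0: x=[3.0000 8.0000] v=[1.0000 0.0000]
Step 1: x=[4.5000 8.0000] v=[3.0000 0.0000]
Step 2: x=[5.5000 8.7500] v=[2.0000 1.5000]
Step 3: x=[5.3750 10.3750] v=[-0.2500 3.2500]
Step 4: x=[5.0625 12.0000] v=[-0.6250 3.2500]
Step 5: x=[5.6875 12.6563] v=[1.2500 1.3125]
Step 6: x=[6.9532 12.3282] v=[2.5313 -0.6563]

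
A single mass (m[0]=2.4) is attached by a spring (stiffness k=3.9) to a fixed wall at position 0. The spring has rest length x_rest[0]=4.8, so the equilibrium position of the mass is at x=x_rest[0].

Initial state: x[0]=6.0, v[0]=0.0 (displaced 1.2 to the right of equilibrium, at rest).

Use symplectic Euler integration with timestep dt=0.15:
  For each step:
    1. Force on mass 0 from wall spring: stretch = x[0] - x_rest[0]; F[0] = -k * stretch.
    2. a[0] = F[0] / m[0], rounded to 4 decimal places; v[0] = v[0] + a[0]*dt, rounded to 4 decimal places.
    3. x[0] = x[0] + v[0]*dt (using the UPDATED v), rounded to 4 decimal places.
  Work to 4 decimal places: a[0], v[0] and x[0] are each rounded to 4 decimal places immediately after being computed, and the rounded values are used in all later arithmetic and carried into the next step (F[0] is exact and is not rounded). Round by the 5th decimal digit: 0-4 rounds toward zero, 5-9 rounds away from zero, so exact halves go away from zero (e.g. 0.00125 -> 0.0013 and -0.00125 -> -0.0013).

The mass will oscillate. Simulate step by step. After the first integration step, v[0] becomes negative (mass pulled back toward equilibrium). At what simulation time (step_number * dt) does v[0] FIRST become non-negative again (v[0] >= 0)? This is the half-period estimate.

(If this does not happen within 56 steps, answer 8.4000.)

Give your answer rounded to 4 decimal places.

Step 0: x=[6.0000] v=[0.0000]
Step 1: x=[5.9561] v=[-0.2925]
Step 2: x=[5.8700] v=[-0.5743]
Step 3: x=[5.7447] v=[-0.8351]
Step 4: x=[5.5849] v=[-1.0654]
Step 5: x=[5.3964] v=[-1.2567]
Step 6: x=[5.1861] v=[-1.4021]
Step 7: x=[4.9617] v=[-1.4962]
Step 8: x=[4.7314] v=[-1.5356]
Step 9: x=[4.5036] v=[-1.5189]
Step 10: x=[4.2866] v=[-1.4466]
Step 11: x=[4.0884] v=[-1.3215]
Step 12: x=[3.9162] v=[-1.1480]
Step 13: x=[3.7763] v=[-0.9326]
Step 14: x=[3.6738] v=[-0.6831]
Step 15: x=[3.6125] v=[-0.4086]
Step 16: x=[3.5946] v=[-0.1191]
Step 17: x=[3.6208] v=[0.1747]
First v>=0 after going negative at step 17, time=2.5500

Answer: 2.5500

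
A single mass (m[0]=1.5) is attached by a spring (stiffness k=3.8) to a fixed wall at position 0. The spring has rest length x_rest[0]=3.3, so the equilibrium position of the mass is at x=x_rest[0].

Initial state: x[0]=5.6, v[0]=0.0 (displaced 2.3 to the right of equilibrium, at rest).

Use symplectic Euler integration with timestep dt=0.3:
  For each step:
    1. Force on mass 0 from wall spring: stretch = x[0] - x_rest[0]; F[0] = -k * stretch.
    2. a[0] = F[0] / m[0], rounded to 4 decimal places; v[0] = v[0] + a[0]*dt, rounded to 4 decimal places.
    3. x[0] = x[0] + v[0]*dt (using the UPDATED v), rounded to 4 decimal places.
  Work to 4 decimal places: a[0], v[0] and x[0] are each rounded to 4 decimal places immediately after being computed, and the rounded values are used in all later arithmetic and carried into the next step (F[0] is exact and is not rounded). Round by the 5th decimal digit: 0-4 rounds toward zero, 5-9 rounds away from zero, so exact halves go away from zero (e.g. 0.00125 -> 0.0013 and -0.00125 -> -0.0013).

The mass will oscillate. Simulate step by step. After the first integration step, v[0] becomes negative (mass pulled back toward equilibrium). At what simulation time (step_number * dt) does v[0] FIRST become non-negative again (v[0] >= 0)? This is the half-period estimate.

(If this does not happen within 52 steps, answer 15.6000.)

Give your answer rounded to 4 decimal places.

Step 0: x=[5.6000] v=[0.0000]
Step 1: x=[5.0756] v=[-1.7480]
Step 2: x=[4.1464] v=[-3.0975]
Step 3: x=[3.0242] v=[-3.7408]
Step 4: x=[1.9648] v=[-3.5312]
Step 5: x=[1.2099] v=[-2.5165]
Step 6: x=[0.9315] v=[-0.9280]
Step 7: x=[1.1931] v=[0.8721]
First v>=0 after going negative at step 7, time=2.1000

Answer: 2.1000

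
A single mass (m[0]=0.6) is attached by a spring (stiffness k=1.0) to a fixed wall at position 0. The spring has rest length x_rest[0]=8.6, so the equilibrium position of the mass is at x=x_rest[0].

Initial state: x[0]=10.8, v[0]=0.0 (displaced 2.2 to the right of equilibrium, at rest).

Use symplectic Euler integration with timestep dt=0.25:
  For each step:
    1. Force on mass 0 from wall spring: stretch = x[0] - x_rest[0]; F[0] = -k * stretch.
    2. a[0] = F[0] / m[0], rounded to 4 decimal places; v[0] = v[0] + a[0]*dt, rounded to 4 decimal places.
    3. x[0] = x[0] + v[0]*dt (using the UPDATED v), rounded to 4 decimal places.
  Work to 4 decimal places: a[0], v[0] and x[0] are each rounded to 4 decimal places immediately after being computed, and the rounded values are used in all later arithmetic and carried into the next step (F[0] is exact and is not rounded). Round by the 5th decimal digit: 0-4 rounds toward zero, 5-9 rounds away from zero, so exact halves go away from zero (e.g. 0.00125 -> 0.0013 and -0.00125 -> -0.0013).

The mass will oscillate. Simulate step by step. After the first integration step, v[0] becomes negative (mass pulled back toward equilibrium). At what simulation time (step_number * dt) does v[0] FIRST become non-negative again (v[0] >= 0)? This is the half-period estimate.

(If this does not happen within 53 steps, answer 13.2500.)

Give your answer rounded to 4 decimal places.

Step 0: x=[10.8000] v=[0.0000]
Step 1: x=[10.5708] v=[-0.9167]
Step 2: x=[10.1363] v=[-1.7379]
Step 3: x=[9.5418] v=[-2.3780]
Step 4: x=[8.8492] v=[-2.7704]
Step 5: x=[8.1307] v=[-2.8742]
Step 6: x=[7.4610] v=[-2.6787]
Step 7: x=[6.9100] v=[-2.2041]
Step 8: x=[6.5350] v=[-1.4999]
Step 9: x=[6.3751] v=[-0.6395]
Step 10: x=[6.4470] v=[0.2876]
First v>=0 after going negative at step 10, time=2.5000

Answer: 2.5000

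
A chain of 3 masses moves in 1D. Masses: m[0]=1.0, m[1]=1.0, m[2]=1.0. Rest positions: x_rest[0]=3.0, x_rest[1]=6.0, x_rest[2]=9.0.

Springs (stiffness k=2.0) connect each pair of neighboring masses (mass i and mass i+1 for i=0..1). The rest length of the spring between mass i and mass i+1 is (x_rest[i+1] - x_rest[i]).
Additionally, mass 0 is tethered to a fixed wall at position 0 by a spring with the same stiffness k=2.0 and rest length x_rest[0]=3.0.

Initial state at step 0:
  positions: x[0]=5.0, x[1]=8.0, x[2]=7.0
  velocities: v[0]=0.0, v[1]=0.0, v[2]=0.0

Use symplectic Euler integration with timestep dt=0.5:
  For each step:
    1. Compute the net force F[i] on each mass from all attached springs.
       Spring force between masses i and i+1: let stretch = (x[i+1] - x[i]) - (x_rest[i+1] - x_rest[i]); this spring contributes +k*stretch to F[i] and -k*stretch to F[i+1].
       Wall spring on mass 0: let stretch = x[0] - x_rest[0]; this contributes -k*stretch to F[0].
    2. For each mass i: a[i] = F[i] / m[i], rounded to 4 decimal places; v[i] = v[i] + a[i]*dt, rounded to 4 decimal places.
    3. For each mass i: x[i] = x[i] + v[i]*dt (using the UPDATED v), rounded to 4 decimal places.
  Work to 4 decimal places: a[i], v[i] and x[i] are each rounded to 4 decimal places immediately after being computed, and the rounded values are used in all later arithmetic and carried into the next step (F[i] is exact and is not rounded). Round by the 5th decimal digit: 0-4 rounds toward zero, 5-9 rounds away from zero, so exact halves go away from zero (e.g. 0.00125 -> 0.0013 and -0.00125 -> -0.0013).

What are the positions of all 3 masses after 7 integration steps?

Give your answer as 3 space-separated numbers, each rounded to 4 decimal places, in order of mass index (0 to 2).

Answer: 5.6407 6.3282 7.2032

Derivation:
Step 0: x=[5.0000 8.0000 7.0000] v=[0.0000 0.0000 0.0000]
Step 1: x=[4.0000 6.0000 9.0000] v=[-2.0000 -4.0000 4.0000]
Step 2: x=[2.0000 4.5000 11.0000] v=[-4.0000 -3.0000 4.0000]
Step 3: x=[0.2500 5.0000 11.2500] v=[-3.5000 1.0000 0.5000]
Step 4: x=[0.7500 6.2500 9.8750] v=[1.0000 2.5000 -2.7500]
Step 5: x=[3.6250 6.5625 8.1875] v=[5.7500 0.6250 -3.3750]
Step 6: x=[6.1563 6.2188 7.1875] v=[5.0625 -0.6875 -2.0000]
Step 7: x=[5.6407 6.3282 7.2032] v=[-1.0313 0.2187 0.0313]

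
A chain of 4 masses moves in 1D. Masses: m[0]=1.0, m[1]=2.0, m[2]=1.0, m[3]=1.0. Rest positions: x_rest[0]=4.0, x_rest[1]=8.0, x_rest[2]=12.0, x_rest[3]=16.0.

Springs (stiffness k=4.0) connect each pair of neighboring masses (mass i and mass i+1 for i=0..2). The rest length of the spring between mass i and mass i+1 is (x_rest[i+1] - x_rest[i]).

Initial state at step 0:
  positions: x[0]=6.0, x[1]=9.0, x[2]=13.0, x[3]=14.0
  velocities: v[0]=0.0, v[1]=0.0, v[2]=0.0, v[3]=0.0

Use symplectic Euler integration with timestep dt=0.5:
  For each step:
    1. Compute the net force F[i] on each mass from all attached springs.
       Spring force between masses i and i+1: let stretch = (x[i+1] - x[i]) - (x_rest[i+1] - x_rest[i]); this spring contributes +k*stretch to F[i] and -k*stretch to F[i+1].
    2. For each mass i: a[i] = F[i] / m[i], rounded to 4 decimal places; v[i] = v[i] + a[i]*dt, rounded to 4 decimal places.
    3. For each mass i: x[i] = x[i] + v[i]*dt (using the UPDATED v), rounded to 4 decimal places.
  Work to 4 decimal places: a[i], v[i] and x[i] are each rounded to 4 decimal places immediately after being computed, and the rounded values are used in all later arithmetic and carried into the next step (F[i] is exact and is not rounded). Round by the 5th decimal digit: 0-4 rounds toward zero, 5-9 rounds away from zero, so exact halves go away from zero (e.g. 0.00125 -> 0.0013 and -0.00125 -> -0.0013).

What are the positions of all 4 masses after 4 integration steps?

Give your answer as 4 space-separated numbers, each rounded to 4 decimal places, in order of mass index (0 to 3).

Answer: 2.5000 8.7500 11.5000 19.5000

Derivation:
Step 0: x=[6.0000 9.0000 13.0000 14.0000] v=[0.0000 0.0000 0.0000 0.0000]
Step 1: x=[5.0000 9.5000 10.0000 17.0000] v=[-2.0000 1.0000 -6.0000 6.0000]
Step 2: x=[4.5000 8.0000 13.5000 17.0000] v=[-1.0000 -3.0000 7.0000 0.0000]
Step 3: x=[3.5000 7.5000 15.0000 17.5000] v=[-2.0000 -1.0000 3.0000 1.0000]
Step 4: x=[2.5000 8.7500 11.5000 19.5000] v=[-2.0000 2.5000 -7.0000 4.0000]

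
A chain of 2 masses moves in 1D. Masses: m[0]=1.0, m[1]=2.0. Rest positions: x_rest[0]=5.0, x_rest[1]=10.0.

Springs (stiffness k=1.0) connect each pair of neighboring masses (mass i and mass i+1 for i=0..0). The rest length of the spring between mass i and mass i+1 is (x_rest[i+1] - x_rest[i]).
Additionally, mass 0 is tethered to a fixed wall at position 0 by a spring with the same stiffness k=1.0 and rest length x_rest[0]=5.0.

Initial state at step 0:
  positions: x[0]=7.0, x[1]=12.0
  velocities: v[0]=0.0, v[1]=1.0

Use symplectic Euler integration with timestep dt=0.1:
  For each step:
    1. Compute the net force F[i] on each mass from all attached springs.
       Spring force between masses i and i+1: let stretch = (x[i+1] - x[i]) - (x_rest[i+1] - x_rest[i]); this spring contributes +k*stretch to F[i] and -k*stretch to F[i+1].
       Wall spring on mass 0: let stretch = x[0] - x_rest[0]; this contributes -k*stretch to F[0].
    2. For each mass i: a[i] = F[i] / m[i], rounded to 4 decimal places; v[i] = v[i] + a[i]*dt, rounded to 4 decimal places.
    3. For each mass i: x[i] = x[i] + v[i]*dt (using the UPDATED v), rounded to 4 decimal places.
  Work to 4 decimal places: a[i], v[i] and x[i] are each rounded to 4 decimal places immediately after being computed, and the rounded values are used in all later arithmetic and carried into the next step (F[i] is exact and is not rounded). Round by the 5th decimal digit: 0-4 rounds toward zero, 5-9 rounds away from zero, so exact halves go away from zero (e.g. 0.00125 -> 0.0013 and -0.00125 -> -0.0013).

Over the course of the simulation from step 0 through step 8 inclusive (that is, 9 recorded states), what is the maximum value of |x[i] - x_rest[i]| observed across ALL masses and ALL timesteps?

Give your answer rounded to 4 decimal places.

Step 0: x=[7.0000 12.0000] v=[0.0000 1.0000]
Step 1: x=[6.9800 12.1000] v=[-0.2000 1.0000]
Step 2: x=[6.9414 12.1994] v=[-0.3860 0.9940]
Step 3: x=[6.8860 12.2975] v=[-0.5543 0.9811]
Step 4: x=[6.8158 12.3936] v=[-0.7018 0.9605]
Step 5: x=[6.7332 12.4868] v=[-0.8256 0.9316]
Step 6: x=[6.6408 12.5762] v=[-0.9236 0.8939]
Step 7: x=[6.5414 12.6609] v=[-0.9941 0.8471]
Step 8: x=[6.4378 12.7400] v=[-1.0363 0.7911]
Max displacement = 2.7400

Answer: 2.7400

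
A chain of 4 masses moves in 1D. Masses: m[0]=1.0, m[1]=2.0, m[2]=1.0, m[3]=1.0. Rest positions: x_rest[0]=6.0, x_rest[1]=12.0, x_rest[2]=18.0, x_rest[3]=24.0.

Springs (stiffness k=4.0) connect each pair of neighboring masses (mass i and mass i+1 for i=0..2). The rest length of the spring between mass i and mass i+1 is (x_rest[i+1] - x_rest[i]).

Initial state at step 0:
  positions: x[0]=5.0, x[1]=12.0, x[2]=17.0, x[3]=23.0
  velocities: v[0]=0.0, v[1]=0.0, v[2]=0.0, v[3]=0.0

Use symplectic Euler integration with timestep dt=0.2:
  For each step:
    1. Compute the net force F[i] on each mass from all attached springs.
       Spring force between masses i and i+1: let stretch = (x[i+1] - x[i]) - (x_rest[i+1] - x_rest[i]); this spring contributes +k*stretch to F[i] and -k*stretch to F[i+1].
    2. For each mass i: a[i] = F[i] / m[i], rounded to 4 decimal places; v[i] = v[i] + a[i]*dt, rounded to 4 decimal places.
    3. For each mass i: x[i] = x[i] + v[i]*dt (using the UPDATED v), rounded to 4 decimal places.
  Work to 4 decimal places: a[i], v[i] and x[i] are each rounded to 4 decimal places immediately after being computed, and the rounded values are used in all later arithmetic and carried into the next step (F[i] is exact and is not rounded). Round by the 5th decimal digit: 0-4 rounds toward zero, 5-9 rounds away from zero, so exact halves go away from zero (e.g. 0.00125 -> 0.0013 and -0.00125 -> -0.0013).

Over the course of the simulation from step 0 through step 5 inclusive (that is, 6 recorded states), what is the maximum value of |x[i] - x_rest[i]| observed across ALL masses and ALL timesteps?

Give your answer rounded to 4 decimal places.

Answer: 1.0622

Derivation:
Step 0: x=[5.0000 12.0000 17.0000 23.0000] v=[0.0000 0.0000 0.0000 0.0000]
Step 1: x=[5.1600 11.8400 17.1600 23.0000] v=[0.8000 -0.8000 0.8000 0.0000]
Step 2: x=[5.4288 11.5712 17.4032 23.0256] v=[1.3440 -1.3440 1.2160 0.1280]
Step 3: x=[5.7204 11.2776 17.6129 23.1116] v=[1.4579 -1.4682 1.0483 0.4301]
Step 4: x=[5.9411 11.0462 17.6887 23.2778] v=[1.1037 -1.1570 0.3790 0.8311]
Step 5: x=[6.0187 10.9378 17.5960 23.5098] v=[0.3878 -0.5420 -0.4637 1.1598]
Max displacement = 1.0622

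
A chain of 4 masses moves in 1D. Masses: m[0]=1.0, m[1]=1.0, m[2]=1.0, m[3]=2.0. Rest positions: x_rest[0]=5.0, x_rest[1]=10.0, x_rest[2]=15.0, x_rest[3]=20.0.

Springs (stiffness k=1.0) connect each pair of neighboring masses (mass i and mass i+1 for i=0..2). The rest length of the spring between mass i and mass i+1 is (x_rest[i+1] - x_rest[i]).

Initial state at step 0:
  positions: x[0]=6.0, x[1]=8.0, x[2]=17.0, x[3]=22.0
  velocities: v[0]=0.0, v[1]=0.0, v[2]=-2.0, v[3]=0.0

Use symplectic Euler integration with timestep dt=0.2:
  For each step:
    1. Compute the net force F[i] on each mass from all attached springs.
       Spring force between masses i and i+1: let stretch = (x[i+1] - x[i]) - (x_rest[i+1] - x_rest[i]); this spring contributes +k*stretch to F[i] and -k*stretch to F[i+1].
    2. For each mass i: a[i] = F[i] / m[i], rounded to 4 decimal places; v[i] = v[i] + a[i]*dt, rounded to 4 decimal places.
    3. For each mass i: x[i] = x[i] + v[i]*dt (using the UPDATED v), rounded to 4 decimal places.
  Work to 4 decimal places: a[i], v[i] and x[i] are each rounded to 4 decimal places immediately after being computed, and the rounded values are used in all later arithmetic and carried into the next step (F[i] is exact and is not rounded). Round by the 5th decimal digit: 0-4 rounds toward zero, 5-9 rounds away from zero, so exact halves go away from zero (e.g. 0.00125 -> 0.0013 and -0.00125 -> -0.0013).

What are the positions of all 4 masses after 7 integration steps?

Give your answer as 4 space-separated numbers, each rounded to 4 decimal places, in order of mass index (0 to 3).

Answer: 4.2124 11.8042 13.4999 21.3417

Derivation:
Step 0: x=[6.0000 8.0000 17.0000 22.0000] v=[0.0000 0.0000 -2.0000 0.0000]
Step 1: x=[5.8800 8.2800 16.4400 22.0000] v=[-0.6000 1.4000 -2.8000 0.0000]
Step 2: x=[5.6560 8.7904 15.7760 21.9888] v=[-1.1200 2.5520 -3.3200 -0.0560]
Step 3: x=[5.3574 9.4548 15.0811 21.9533] v=[-1.4931 3.3222 -3.4746 -0.1773]
Step 4: x=[5.0227 10.1804 14.4360 21.8804] v=[-1.6736 3.6280 -3.2254 -0.3645]
Step 5: x=[4.6943 10.8699 13.9185 21.7586] v=[-1.6421 3.4476 -2.5876 -0.6089]
Step 6: x=[4.4129 11.4343 13.5926 21.5800] v=[-1.4070 2.8222 -1.6293 -0.8929]
Step 7: x=[4.2124 11.8042 13.4999 21.3417] v=[-1.0027 1.8496 -0.4635 -1.1916]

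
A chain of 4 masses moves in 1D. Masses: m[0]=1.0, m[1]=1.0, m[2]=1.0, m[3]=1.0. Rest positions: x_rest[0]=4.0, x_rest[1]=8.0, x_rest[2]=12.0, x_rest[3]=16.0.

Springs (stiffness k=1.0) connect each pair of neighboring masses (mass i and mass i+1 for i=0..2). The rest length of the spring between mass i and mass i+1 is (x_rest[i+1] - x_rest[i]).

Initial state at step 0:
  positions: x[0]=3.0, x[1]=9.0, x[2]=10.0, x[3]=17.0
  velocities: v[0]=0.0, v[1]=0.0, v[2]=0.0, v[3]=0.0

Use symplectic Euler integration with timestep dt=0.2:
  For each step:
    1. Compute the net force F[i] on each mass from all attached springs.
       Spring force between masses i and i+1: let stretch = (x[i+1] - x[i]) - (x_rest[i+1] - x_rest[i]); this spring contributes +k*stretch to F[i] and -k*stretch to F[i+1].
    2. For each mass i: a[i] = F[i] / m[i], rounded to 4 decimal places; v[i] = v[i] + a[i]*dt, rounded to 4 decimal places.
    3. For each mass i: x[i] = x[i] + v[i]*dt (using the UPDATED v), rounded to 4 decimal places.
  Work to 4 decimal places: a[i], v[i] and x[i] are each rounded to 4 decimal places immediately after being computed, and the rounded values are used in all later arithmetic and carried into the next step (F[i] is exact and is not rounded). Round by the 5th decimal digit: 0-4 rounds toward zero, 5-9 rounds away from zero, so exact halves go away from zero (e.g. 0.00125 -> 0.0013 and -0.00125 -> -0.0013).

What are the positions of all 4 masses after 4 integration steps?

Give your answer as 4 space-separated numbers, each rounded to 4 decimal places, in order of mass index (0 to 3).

Answer: 3.6430 7.4044 11.9494 16.0032

Derivation:
Step 0: x=[3.0000 9.0000 10.0000 17.0000] v=[0.0000 0.0000 0.0000 0.0000]
Step 1: x=[3.0800 8.8000 10.2400 16.8800] v=[0.4000 -1.0000 1.2000 -0.6000]
Step 2: x=[3.2288 8.4288 10.6880 16.6544] v=[0.7440 -1.8560 2.2400 -1.1280]
Step 3: x=[3.4256 7.9400 11.2843 16.3501] v=[0.9840 -2.4442 2.9814 -1.5213]
Step 4: x=[3.6430 7.4044 11.9494 16.0032] v=[1.0869 -2.6782 3.3257 -1.7345]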